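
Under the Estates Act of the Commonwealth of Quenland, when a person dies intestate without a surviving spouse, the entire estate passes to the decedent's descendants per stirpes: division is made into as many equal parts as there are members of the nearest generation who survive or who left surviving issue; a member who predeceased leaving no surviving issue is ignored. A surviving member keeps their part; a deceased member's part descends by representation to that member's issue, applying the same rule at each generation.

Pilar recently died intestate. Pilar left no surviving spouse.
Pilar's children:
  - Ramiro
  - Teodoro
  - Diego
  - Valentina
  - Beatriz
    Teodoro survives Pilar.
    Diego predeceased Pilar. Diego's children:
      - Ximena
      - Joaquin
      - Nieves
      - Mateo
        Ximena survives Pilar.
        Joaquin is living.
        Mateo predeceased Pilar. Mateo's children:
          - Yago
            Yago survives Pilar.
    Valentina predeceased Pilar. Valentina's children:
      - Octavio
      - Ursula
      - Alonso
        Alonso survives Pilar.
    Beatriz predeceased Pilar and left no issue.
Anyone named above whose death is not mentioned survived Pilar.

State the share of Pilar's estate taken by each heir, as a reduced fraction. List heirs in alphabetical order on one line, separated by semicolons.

There is no surviving spouse, so the entire estate passes to Pilar's descendants per stirpes.
Beatriz left no surviving issue, so that branch lapses and is disregarded.
The estate is divided into 4 equal shares of 1/4 among Ramiro, Teodoro, Diego, Valentina.
Ramiro is living and takes 1/4.
Teodoro is living and takes 1/4.
Diego predeceased; the 1/4 allotted to Diego's branch passes to Diego's issue by representation.
The 1/4 is divided into 4 equal shares of 1/16 among Ximena, Joaquin, Nieves, Mateo.
Ximena is living and takes 1/16.
Joaquin is living and takes 1/16.
Nieves is living and takes 1/16.
Mateo predeceased; the 1/16 allotted to Mateo's branch passes to Mateo's issue by representation.
Yago is the sole taker at this level and receives the full 1/16.
Valentina predeceased; the 1/4 allotted to Valentina's branch passes to Valentina's issue by representation.
The 1/4 is divided into 3 equal shares of 1/12 among Octavio, Ursula, Alonso.
Octavio is living and takes 1/12.
Ursula is living and takes 1/12.
Alonso is living and takes 1/12.

Alonso 1/12; Joaquin 1/16; Nieves 1/16; Octavio 1/12; Ramiro 1/4; Teodoro 1/4; Ursula 1/12; Ximena 1/16; Yago 1/16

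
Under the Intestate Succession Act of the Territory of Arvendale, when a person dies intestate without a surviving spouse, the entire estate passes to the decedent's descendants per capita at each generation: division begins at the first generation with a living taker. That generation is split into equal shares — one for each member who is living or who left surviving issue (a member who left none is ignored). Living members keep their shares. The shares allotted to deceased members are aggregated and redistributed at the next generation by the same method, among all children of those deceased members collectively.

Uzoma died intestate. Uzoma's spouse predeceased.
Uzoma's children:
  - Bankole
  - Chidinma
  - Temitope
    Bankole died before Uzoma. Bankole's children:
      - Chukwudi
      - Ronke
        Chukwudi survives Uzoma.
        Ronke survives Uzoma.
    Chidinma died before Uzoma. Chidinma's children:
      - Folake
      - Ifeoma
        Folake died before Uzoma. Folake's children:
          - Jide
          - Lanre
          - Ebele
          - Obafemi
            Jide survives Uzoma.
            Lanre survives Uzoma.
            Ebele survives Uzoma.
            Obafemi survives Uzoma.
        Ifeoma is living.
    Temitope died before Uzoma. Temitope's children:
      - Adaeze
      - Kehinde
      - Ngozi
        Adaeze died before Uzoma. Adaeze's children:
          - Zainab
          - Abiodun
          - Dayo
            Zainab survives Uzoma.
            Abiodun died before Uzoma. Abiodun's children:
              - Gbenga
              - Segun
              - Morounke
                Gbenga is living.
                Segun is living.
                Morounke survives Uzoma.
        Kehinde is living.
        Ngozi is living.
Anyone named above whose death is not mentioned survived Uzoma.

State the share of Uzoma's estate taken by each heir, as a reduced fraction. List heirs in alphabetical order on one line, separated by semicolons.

There is no surviving spouse, so the entire estate passes to Uzoma's descendants per capita at each generation.
No one at generation 1 (Bankole, Chidinma, Temitope) is living; moving to the next generation.
At generation 2 (Chukwudi, Ronke, Folake, Ifeoma, Adaeze, Kehinde, Ngozi) there are 7 shares of (1)/7 = 1/7 each.
Living: Chukwudi, Ronke, Ifeoma, Kehinde, and Ngozi — each takes 1/7.
Deceased: Folake and Adaeze. Their combined 2/7 is pooled and carried to generation 3.
At generation 3 (Jide, Lanre, Ebele, Obafemi, Zainab, Abiodun, Dayo) there are 7 shares of (2/7)/7 = 2/49 each.
Living: Jide, Lanre, Ebele, Obafemi, Zainab, and Dayo — each takes 2/49.
Deceased: Abiodun. That 2/49 share is carried to generation 4.
At generation 4 (Gbenga, Segun, Morounke) there are 3 shares of (2/49)/3 = 2/147 each.
Living: Gbenga, Segun, and Morounke — each takes 2/147.

Chukwudi 1/7; Dayo 2/49; Ebele 2/49; Gbenga 2/147; Ifeoma 1/7; Jide 2/49; Kehinde 1/7; Lanre 2/49; Morounke 2/147; Ngozi 1/7; Obafemi 2/49; Ronke 1/7; Segun 2/147; Zainab 2/49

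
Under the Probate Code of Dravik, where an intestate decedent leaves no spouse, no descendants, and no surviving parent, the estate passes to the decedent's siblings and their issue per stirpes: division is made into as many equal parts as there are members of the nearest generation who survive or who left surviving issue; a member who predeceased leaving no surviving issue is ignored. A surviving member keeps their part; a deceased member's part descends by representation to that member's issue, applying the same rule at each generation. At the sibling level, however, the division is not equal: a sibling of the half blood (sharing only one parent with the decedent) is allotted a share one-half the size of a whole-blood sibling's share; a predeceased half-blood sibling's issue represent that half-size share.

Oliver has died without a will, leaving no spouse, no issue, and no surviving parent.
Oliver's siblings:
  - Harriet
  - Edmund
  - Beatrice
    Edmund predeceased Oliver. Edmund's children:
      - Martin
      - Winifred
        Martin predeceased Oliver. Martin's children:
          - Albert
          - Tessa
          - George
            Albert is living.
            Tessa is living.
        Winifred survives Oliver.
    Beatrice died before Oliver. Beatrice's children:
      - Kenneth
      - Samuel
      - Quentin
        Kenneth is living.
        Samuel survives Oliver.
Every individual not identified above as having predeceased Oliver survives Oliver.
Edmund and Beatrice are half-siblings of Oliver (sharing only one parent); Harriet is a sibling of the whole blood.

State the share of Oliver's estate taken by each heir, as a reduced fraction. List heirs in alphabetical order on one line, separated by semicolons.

Albert 1/24; George 1/24; Harriet 1/2; Kenneth 1/12; Quentin 1/12; Samuel 1/12; Tessa 1/24; Winifred 1/8

No spouse, descendants, or parent survives, so the estate passes to Oliver's siblings per stirpes.
Half-blood siblings count for one-half the weight of whole-blood siblings at the initial division.
Dividing 1 in proportion to weights (total weight 2): Harriet (weight 1) → 1/2; Edmund (weight 1/2) → 1/4; Beatrice (weight 1/2) → 1/4.
Harriet is living and takes 1/2.
Edmund predeceased; the 1/4 allotted to Edmund's branch passes to Edmund's issue by representation.
The 1/4 is divided into 2 equal shares of 1/8 among Martin, Winifred.
Martin predeceased; the 1/8 allotted to Martin's branch passes to Martin's issue by representation.
The 1/8 is divided into 3 equal shares of 1/24 among Albert, Tessa, George.
Albert is living and takes 1/24.
Tessa is living and takes 1/24.
George is living and takes 1/24.
Winifred is living and takes 1/8.
Beatrice predeceased; the 1/4 allotted to Beatrice's branch passes to Beatrice's issue by representation.
The 1/4 is divided into 3 equal shares of 1/12 among Kenneth, Samuel, Quentin.
Kenneth is living and takes 1/12.
Samuel is living and takes 1/12.
Quentin is living and takes 1/12.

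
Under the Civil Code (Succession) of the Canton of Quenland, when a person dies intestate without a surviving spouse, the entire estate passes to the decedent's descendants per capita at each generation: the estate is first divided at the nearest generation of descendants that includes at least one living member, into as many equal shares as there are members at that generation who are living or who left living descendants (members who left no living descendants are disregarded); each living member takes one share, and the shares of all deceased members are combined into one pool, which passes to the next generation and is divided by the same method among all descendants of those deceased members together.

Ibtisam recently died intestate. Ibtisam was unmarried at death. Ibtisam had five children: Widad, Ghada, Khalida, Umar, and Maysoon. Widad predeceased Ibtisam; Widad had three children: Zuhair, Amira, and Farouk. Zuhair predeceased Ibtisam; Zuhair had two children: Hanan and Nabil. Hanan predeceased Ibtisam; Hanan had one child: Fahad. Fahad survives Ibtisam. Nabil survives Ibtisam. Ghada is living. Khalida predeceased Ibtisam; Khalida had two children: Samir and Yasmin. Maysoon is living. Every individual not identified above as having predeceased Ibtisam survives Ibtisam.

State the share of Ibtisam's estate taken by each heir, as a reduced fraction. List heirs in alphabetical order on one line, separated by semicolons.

There is no surviving spouse, so the entire estate passes to Ibtisam's descendants per capita at each generation.
At generation 1 (Widad, Ghada, Khalida, Umar, Maysoon) there are 5 shares of (1)/5 = 1/5 each.
Living: Ghada, Umar, and Maysoon — each takes 1/5.
Deceased: Widad and Khalida. Their combined 2/5 is pooled and carried to generation 2.
At generation 2 (Zuhair, Amira, Farouk, Samir, Yasmin) there are 5 shares of (2/5)/5 = 2/25 each.
Living: Amira, Farouk, Samir, and Yasmin — each takes 2/25.
Deceased: Zuhair. That 2/25 share is carried to generation 3.
At generation 3 (Hanan, Nabil) there are 2 shares of (2/25)/2 = 1/25 each.
Living: Nabil — each takes 1/25.
Deceased: Hanan. That 1/25 share is carried to generation 4.
At generation 4 (Fahad) there are 1 shares of (1/25)/1 = 1/25 each.
Living: Fahad — each takes 1/25.

Amira 2/25; Fahad 1/25; Farouk 2/25; Ghada 1/5; Maysoon 1/5; Nabil 1/25; Samir 2/25; Umar 1/5; Yasmin 2/25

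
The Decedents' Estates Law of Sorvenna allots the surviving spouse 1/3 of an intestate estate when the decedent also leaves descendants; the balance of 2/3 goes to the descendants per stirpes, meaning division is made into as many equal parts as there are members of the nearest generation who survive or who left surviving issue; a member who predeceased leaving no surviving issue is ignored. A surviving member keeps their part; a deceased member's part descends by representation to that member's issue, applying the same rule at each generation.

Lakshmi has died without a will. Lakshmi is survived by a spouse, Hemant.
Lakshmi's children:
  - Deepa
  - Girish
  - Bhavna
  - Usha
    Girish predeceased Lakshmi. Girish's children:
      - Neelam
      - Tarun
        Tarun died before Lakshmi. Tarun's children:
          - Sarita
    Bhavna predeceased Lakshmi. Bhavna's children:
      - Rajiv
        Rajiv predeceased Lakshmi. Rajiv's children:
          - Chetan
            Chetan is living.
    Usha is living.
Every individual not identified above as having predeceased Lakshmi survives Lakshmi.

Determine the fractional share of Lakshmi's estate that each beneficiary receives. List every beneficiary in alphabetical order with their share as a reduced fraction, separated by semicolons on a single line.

Hemant, as surviving spouse, takes 1/3.
The remaining 2/3 passes to Lakshmi's descendants per stirpes.
The 2/3 is divided into 4 equal shares of 1/6 among Deepa, Girish, Bhavna, Usha.
Deepa is living and takes 1/6.
Girish predeceased; the 1/6 allotted to Girish's branch passes to Girish's issue by representation.
The 1/6 is divided into 2 equal shares of 1/12 among Neelam, Tarun.
Neelam is living and takes 1/12.
Tarun predeceased; the 1/12 allotted to Tarun's branch passes to Tarun's issue by representation.
Sarita is the sole taker at this level and receives the full 1/12.
Bhavna predeceased; the 1/6 allotted to Bhavna's branch passes to Bhavna's issue by representation.
Rajiv's line is the sole branch at this level, so the full 1/6 passes to Rajiv's issue by representation.
Chetan is the sole taker at this level and receives the full 1/6.
Usha is living and takes 1/6.

Chetan 1/6; Deepa 1/6; Hemant 1/3; Neelam 1/12; Sarita 1/12; Usha 1/6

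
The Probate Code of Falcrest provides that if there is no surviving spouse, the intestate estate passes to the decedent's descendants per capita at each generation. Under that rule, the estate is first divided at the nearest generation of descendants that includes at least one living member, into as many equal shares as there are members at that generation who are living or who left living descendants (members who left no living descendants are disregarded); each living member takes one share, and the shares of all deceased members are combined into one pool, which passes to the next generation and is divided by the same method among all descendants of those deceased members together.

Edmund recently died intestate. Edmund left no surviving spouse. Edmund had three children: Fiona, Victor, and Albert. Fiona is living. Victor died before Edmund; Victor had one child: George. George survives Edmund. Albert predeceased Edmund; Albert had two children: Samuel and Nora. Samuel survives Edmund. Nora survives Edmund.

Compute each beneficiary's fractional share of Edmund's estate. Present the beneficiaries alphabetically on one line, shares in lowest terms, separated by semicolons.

There is no surviving spouse, so the entire estate passes to Edmund's descendants per capita at each generation.
At generation 1 (Fiona, Victor, Albert) there are 3 shares of (1)/3 = 1/3 each.
Living: Fiona — each takes 1/3.
Deceased: Victor and Albert. Their combined 2/3 is pooled and carried to generation 2.
At generation 2 (George, Samuel, Nora) there are 3 shares of (2/3)/3 = 2/9 each.
Living: George, Samuel, and Nora — each takes 2/9.

Fiona 1/3; George 2/9; Nora 2/9; Samuel 2/9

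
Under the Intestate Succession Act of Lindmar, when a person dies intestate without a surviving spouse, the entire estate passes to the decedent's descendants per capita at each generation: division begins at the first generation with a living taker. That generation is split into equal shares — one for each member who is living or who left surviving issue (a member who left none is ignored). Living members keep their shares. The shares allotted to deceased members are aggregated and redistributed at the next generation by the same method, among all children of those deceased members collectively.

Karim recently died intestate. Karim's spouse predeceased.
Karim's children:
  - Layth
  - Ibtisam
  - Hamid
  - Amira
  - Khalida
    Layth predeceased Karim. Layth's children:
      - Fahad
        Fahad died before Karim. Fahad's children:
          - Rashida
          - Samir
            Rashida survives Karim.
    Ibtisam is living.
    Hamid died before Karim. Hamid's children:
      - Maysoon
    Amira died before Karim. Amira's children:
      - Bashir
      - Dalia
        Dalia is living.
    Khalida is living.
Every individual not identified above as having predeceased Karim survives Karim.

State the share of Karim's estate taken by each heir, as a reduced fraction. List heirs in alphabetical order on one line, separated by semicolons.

There is no surviving spouse, so the entire estate passes to Karim's descendants per capita at each generation.
At generation 1 (Layth, Ibtisam, Hamid, Amira, Khalida) there are 5 shares of (1)/5 = 1/5 each.
Living: Ibtisam and Khalida — each takes 1/5.
Deceased: Layth, Hamid, and Amira. Their combined 3/5 is pooled and carried to generation 2.
At generation 2 (Fahad, Maysoon, Bashir, Dalia) there are 4 shares of (3/5)/4 = 3/20 each.
Living: Maysoon, Bashir, and Dalia — each takes 3/20.
Deceased: Fahad. That 3/20 share is carried to generation 3.
At generation 3 (Rashida, Samir) there are 2 shares of (3/20)/2 = 3/40 each.
Living: Rashida and Samir — each takes 3/40.

Bashir 3/20; Dalia 3/20; Ibtisam 1/5; Khalida 1/5; Maysoon 3/20; Rashida 3/40; Samir 3/40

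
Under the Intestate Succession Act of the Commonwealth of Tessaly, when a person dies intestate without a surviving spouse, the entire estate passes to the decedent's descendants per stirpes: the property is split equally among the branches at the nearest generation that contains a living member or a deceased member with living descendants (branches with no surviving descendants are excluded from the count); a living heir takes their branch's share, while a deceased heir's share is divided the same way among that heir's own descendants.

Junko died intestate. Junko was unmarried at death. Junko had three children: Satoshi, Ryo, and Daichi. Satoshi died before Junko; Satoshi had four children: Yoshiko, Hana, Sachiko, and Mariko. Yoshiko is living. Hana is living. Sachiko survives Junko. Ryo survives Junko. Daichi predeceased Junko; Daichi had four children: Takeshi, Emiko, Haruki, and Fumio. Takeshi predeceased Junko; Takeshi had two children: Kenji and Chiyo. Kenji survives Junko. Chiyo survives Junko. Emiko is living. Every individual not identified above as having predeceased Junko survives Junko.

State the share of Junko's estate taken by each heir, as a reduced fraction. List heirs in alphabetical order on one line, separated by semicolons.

There is no surviving spouse, so the entire estate passes to Junko's descendants per stirpes.
The estate is divided into 3 equal shares of 1/3 among Satoshi, Ryo, Daichi.
Satoshi predeceased; the 1/3 allotted to Satoshi's branch passes to Satoshi's issue by representation.
The 1/3 is divided into 4 equal shares of 1/12 among Yoshiko, Hana, Sachiko, Mariko.
Yoshiko is living and takes 1/12.
Hana is living and takes 1/12.
Sachiko is living and takes 1/12.
Mariko is living and takes 1/12.
Ryo is living and takes 1/3.
Daichi predeceased; the 1/3 allotted to Daichi's branch passes to Daichi's issue by representation.
The 1/3 is divided into 4 equal shares of 1/12 among Takeshi, Emiko, Haruki, Fumio.
Takeshi predeceased; the 1/12 allotted to Takeshi's branch passes to Takeshi's issue by representation.
The 1/12 is divided into 2 equal shares of 1/24 among Kenji, Chiyo.
Kenji is living and takes 1/24.
Chiyo is living and takes 1/24.
Emiko is living and takes 1/12.
Haruki is living and takes 1/12.
Fumio is living and takes 1/12.

Chiyo 1/24; Emiko 1/12; Fumio 1/12; Hana 1/12; Haruki 1/12; Kenji 1/24; Mariko 1/12; Ryo 1/3; Sachiko 1/12; Yoshiko 1/12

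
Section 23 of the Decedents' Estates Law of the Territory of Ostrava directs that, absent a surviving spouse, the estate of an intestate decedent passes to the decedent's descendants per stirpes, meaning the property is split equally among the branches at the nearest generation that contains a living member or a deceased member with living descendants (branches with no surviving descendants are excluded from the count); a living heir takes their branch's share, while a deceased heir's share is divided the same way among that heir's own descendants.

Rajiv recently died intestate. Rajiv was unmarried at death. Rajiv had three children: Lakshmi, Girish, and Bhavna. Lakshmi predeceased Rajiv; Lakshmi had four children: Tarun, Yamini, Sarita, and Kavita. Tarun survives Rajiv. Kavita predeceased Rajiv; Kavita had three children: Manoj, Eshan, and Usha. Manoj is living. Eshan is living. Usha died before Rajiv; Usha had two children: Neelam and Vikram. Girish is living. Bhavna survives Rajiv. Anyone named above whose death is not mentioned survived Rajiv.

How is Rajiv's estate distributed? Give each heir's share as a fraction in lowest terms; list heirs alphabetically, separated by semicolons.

Bhavna 1/3; Eshan 1/36; Girish 1/3; Manoj 1/36; Neelam 1/72; Sarita 1/12; Tarun 1/12; Vikram 1/72; Yamini 1/12

There is no surviving spouse, so the entire estate passes to Rajiv's descendants per stirpes.
The estate is divided into 3 equal shares of 1/3 among Lakshmi, Girish, Bhavna.
Lakshmi predeceased; the 1/3 allotted to Lakshmi's branch passes to Lakshmi's issue by representation.
The 1/3 is divided into 4 equal shares of 1/12 among Tarun, Yamini, Sarita, Kavita.
Tarun is living and takes 1/12.
Yamini is living and takes 1/12.
Sarita is living and takes 1/12.
Kavita predeceased; the 1/12 allotted to Kavita's branch passes to Kavita's issue by representation.
The 1/12 is divided into 3 equal shares of 1/36 among Manoj, Eshan, Usha.
Manoj is living and takes 1/36.
Eshan is living and takes 1/36.
Usha predeceased; the 1/36 allotted to Usha's branch passes to Usha's issue by representation.
The 1/36 is divided into 2 equal shares of 1/72 among Neelam, Vikram.
Neelam is living and takes 1/72.
Vikram is living and takes 1/72.
Girish is living and takes 1/3.
Bhavna is living and takes 1/3.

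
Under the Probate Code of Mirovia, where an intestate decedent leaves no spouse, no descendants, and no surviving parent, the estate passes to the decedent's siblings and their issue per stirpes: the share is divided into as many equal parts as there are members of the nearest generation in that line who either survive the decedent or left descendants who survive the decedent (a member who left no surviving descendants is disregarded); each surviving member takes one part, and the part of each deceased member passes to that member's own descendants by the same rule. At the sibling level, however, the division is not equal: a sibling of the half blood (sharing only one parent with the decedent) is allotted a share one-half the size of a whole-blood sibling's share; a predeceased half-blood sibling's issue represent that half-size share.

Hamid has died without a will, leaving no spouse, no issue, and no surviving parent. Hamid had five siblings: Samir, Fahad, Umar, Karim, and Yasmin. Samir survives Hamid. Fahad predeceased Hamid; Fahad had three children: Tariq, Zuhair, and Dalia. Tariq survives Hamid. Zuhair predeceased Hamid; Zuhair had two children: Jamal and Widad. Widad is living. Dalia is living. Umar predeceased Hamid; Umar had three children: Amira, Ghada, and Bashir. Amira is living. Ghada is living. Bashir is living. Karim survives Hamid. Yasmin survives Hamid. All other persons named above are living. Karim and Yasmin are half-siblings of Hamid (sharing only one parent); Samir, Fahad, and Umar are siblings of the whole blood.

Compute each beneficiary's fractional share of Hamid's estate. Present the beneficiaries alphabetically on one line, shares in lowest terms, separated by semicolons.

No spouse, descendants, or parent survives, so the estate passes to Hamid's siblings per stirpes.
Half-blood siblings count for one-half the weight of whole-blood siblings at the initial division.
Dividing 1 in proportion to weights (total weight 4): Samir (weight 1) → 1/4; Fahad (weight 1) → 1/4; Umar (weight 1) → 1/4; Karim (weight 1/2) → 1/8; Yasmin (weight 1/2) → 1/8.
Samir is living and takes 1/4.
Fahad predeceased; the 1/4 allotted to Fahad's branch passes to Fahad's issue by representation.
The 1/4 is divided into 3 equal shares of 1/12 among Tariq, Zuhair, Dalia.
Tariq is living and takes 1/12.
Zuhair predeceased; the 1/12 allotted to Zuhair's branch passes to Zuhair's issue by representation.
The 1/12 is divided into 2 equal shares of 1/24 among Jamal, Widad.
Jamal is living and takes 1/24.
Widad is living and takes 1/24.
Dalia is living and takes 1/12.
Umar predeceased; the 1/4 allotted to Umar's branch passes to Umar's issue by representation.
The 1/4 is divided into 3 equal shares of 1/12 among Amira, Ghada, Bashir.
Amira is living and takes 1/12.
Ghada is living and takes 1/12.
Bashir is living and takes 1/12.
Karim is living and takes 1/8.
Yasmin is living and takes 1/8.

Amira 1/12; Bashir 1/12; Dalia 1/12; Ghada 1/12; Jamal 1/24; Karim 1/8; Samir 1/4; Tariq 1/12; Widad 1/24; Yasmin 1/8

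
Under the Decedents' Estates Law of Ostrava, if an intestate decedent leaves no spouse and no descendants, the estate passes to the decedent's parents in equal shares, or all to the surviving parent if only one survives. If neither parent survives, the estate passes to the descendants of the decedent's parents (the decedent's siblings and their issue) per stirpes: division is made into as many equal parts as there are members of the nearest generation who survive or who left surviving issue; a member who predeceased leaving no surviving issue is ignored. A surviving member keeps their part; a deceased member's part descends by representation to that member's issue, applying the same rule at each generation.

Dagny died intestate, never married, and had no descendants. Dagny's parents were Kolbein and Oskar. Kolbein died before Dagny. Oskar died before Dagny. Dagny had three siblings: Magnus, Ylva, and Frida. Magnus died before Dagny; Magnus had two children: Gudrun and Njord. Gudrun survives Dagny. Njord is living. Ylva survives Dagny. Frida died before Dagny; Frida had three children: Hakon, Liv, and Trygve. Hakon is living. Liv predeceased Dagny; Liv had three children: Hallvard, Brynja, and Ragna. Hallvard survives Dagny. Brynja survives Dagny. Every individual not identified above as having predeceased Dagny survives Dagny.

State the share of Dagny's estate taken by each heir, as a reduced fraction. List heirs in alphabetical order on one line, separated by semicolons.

Neither parent survives and there are no descendants, so the estate passes to Dagny's siblings and their issue per stirpes.
The estate is divided into 3 equal shares of 1/3 among Magnus, Ylva, Frida.
Magnus predeceased; the 1/3 allotted to Magnus's branch passes to Magnus's issue by representation.
The 1/3 is divided into 2 equal shares of 1/6 among Gudrun, Njord.
Gudrun is living and takes 1/6.
Njord is living and takes 1/6.
Ylva is living and takes 1/3.
Frida predeceased; the 1/3 allotted to Frida's branch passes to Frida's issue by representation.
The 1/3 is divided into 3 equal shares of 1/9 among Hakon, Liv, Trygve.
Hakon is living and takes 1/9.
Liv predeceased; the 1/9 allotted to Liv's branch passes to Liv's issue by representation.
The 1/9 is divided into 3 equal shares of 1/27 among Hallvard, Brynja, Ragna.
Hallvard is living and takes 1/27.
Brynja is living and takes 1/27.
Ragna is living and takes 1/27.
Trygve is living and takes 1/9.

Brynja 1/27; Gudrun 1/6; Hakon 1/9; Hallvard 1/27; Njord 1/6; Ragna 1/27; Trygve 1/9; Ylva 1/3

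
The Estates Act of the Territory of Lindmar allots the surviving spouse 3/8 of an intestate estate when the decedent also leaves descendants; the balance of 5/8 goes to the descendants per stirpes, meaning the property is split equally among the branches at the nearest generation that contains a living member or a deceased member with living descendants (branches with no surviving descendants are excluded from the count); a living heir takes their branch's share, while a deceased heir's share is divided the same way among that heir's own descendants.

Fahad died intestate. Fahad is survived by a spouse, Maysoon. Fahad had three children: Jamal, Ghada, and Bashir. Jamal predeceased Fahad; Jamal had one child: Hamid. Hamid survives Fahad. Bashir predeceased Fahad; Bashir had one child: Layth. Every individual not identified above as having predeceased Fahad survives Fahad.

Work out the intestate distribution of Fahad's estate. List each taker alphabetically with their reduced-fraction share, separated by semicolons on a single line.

Maysoon, as surviving spouse, takes 3/8.
The remaining 5/8 passes to Fahad's descendants per stirpes.
The 5/8 is divided into 3 equal shares of 5/24 among Jamal, Ghada, Bashir.
Jamal predeceased; the 5/24 allotted to Jamal's branch passes to Jamal's issue by representation.
Hamid is the sole taker at this level and receives the full 5/24.
Ghada is living and takes 5/24.
Bashir predeceased; the 5/24 allotted to Bashir's branch passes to Bashir's issue by representation.
Layth is the sole taker at this level and receives the full 5/24.

Ghada 5/24; Hamid 5/24; Layth 5/24; Maysoon 3/8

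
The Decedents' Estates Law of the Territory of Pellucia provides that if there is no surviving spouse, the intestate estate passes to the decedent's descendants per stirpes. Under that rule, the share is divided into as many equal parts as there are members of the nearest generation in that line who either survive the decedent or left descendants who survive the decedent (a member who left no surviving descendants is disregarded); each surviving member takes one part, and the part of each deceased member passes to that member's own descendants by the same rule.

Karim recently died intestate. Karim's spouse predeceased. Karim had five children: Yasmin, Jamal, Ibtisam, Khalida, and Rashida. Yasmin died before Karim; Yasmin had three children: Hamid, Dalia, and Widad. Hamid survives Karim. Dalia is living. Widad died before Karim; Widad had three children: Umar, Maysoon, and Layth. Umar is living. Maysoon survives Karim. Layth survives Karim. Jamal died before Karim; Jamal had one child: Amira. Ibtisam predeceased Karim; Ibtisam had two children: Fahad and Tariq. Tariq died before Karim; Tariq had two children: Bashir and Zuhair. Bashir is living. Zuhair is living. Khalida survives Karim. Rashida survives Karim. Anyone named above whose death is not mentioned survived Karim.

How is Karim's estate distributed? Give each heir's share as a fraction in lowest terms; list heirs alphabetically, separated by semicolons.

There is no surviving spouse, so the entire estate passes to Karim's descendants per stirpes.
The estate is divided into 5 equal shares of 1/5 among Yasmin, Jamal, Ibtisam, Khalida, Rashida.
Yasmin predeceased; the 1/5 allotted to Yasmin's branch passes to Yasmin's issue by representation.
The 1/5 is divided into 3 equal shares of 1/15 among Hamid, Dalia, Widad.
Hamid is living and takes 1/15.
Dalia is living and takes 1/15.
Widad predeceased; the 1/15 allotted to Widad's branch passes to Widad's issue by representation.
The 1/15 is divided into 3 equal shares of 1/45 among Umar, Maysoon, Layth.
Umar is living and takes 1/45.
Maysoon is living and takes 1/45.
Layth is living and takes 1/45.
Jamal predeceased; the 1/5 allotted to Jamal's branch passes to Jamal's issue by representation.
Amira is the sole taker at this level and receives the full 1/5.
Ibtisam predeceased; the 1/5 allotted to Ibtisam's branch passes to Ibtisam's issue by representation.
The 1/5 is divided into 2 equal shares of 1/10 among Fahad, Tariq.
Fahad is living and takes 1/10.
Tariq predeceased; the 1/10 allotted to Tariq's branch passes to Tariq's issue by representation.
The 1/10 is divided into 2 equal shares of 1/20 among Bashir, Zuhair.
Bashir is living and takes 1/20.
Zuhair is living and takes 1/20.
Khalida is living and takes 1/5.
Rashida is living and takes 1/5.

Amira 1/5; Bashir 1/20; Dalia 1/15; Fahad 1/10; Hamid 1/15; Khalida 1/5; Layth 1/45; Maysoon 1/45; Rashida 1/5; Umar 1/45; Zuhair 1/20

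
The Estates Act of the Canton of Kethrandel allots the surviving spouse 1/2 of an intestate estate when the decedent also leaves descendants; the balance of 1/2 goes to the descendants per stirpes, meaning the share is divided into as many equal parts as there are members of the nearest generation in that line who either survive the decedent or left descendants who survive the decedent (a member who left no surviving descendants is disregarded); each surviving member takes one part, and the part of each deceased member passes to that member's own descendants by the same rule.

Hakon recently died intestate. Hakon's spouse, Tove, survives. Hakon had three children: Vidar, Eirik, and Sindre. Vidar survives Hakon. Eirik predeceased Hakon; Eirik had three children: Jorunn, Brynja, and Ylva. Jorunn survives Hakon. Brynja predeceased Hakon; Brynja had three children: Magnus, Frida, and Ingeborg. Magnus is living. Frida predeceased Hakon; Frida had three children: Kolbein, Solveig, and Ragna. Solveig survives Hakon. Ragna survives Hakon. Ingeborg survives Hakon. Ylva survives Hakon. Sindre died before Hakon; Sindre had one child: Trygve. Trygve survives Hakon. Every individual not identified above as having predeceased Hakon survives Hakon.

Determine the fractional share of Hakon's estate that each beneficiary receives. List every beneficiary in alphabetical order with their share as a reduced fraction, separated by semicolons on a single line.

Ingeborg 1/54; Jorunn 1/18; Kolbein 1/162; Magnus 1/54; Ragna 1/162; Solveig 1/162; Tove 1/2; Trygve 1/6; Vidar 1/6; Ylva 1/18

Tove, as surviving spouse, takes 1/2.
The remaining 1/2 passes to Hakon's descendants per stirpes.
The 1/2 is divided into 3 equal shares of 1/6 among Vidar, Eirik, Sindre.
Vidar is living and takes 1/6.
Eirik predeceased; the 1/6 allotted to Eirik's branch passes to Eirik's issue by representation.
The 1/6 is divided into 3 equal shares of 1/18 among Jorunn, Brynja, Ylva.
Jorunn is living and takes 1/18.
Brynja predeceased; the 1/18 allotted to Brynja's branch passes to Brynja's issue by representation.
The 1/18 is divided into 3 equal shares of 1/54 among Magnus, Frida, Ingeborg.
Magnus is living and takes 1/54.
Frida predeceased; the 1/54 allotted to Frida's branch passes to Frida's issue by representation.
The 1/54 is divided into 3 equal shares of 1/162 among Kolbein, Solveig, Ragna.
Kolbein is living and takes 1/162.
Solveig is living and takes 1/162.
Ragna is living and takes 1/162.
Ingeborg is living and takes 1/54.
Ylva is living and takes 1/18.
Sindre predeceased; the 1/6 allotted to Sindre's branch passes to Sindre's issue by representation.
Trygve is the sole taker at this level and receives the full 1/6.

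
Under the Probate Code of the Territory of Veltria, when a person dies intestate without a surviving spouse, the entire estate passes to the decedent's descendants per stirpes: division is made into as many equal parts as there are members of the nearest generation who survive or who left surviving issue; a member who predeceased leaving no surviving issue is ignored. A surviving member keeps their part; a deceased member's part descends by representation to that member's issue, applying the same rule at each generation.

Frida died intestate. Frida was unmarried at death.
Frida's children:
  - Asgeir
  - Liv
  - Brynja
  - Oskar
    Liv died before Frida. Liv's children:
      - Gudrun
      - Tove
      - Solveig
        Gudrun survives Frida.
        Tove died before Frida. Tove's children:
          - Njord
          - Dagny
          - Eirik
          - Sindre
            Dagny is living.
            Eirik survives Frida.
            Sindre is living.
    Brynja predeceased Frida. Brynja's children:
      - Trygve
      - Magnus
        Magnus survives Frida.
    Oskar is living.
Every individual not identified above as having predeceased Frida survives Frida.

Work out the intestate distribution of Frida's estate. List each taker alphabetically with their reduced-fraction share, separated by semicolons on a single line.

There is no surviving spouse, so the entire estate passes to Frida's descendants per stirpes.
The estate is divided into 4 equal shares of 1/4 among Asgeir, Liv, Brynja, Oskar.
Asgeir is living and takes 1/4.
Liv predeceased; the 1/4 allotted to Liv's branch passes to Liv's issue by representation.
The 1/4 is divided into 3 equal shares of 1/12 among Gudrun, Tove, Solveig.
Gudrun is living and takes 1/12.
Tove predeceased; the 1/12 allotted to Tove's branch passes to Tove's issue by representation.
The 1/12 is divided into 4 equal shares of 1/48 among Njord, Dagny, Eirik, Sindre.
Njord is living and takes 1/48.
Dagny is living and takes 1/48.
Eirik is living and takes 1/48.
Sindre is living and takes 1/48.
Solveig is living and takes 1/12.
Brynja predeceased; the 1/4 allotted to Brynja's branch passes to Brynja's issue by representation.
The 1/4 is divided into 2 equal shares of 1/8 among Trygve, Magnus.
Trygve is living and takes 1/8.
Magnus is living and takes 1/8.
Oskar is living and takes 1/4.

Asgeir 1/4; Dagny 1/48; Eirik 1/48; Gudrun 1/12; Magnus 1/8; Njord 1/48; Oskar 1/4; Sindre 1/48; Solveig 1/12; Trygve 1/8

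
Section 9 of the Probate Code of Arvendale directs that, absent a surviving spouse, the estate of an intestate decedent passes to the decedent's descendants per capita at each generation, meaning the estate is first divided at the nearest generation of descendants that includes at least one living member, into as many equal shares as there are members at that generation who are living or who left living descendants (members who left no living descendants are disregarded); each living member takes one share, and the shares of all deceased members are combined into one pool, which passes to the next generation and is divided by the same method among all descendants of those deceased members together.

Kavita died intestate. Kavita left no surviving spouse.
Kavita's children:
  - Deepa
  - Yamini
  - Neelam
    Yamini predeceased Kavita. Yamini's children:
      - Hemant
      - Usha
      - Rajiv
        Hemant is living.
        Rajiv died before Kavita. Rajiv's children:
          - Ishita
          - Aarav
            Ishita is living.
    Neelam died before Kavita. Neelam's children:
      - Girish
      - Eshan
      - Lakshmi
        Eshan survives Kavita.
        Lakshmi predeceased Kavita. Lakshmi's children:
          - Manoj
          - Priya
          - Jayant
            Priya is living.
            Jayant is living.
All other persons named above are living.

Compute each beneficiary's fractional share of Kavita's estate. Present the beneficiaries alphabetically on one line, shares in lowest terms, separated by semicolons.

There is no surviving spouse, so the entire estate passes to Kavita's descendants per capita at each generation.
At generation 1 (Deepa, Yamini, Neelam) there are 3 shares of (1)/3 = 1/3 each.
Living: Deepa — each takes 1/3.
Deceased: Yamini and Neelam. Their combined 2/3 is pooled and carried to generation 2.
At generation 2 (Hemant, Usha, Rajiv, Girish, Eshan, Lakshmi) there are 6 shares of (2/3)/6 = 1/9 each.
Living: Hemant, Usha, Girish, and Eshan — each takes 1/9.
Deceased: Rajiv and Lakshmi. Their combined 2/9 is pooled and carried to generation 3.
At generation 3 (Ishita, Aarav, Manoj, Priya, Jayant) there are 5 shares of (2/9)/5 = 2/45 each.
Living: Ishita, Aarav, Manoj, Priya, and Jayant — each takes 2/45.

Aarav 2/45; Deepa 1/3; Eshan 1/9; Girish 1/9; Hemant 1/9; Ishita 2/45; Jayant 2/45; Manoj 2/45; Priya 2/45; Usha 1/9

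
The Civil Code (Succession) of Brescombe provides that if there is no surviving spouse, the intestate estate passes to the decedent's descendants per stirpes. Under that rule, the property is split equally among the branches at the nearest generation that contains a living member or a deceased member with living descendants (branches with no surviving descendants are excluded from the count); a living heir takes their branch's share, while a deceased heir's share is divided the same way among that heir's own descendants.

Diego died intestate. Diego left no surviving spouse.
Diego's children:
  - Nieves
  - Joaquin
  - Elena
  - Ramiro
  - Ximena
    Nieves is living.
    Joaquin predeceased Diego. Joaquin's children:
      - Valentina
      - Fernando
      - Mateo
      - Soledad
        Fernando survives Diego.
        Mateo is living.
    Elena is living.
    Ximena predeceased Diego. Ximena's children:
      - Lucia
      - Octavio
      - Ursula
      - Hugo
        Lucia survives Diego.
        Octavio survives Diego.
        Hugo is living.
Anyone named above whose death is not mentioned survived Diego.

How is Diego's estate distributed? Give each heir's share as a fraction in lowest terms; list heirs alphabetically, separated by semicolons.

Elena 1/5; Fernando 1/20; Hugo 1/20; Lucia 1/20; Mateo 1/20; Nieves 1/5; Octavio 1/20; Ramiro 1/5; Soledad 1/20; Ursula 1/20; Valentina 1/20

There is no surviving spouse, so the entire estate passes to Diego's descendants per stirpes.
The estate is divided into 5 equal shares of 1/5 among Nieves, Joaquin, Elena, Ramiro, Ximena.
Nieves is living and takes 1/5.
Joaquin predeceased; the 1/5 allotted to Joaquin's branch passes to Joaquin's issue by representation.
The 1/5 is divided into 4 equal shares of 1/20 among Valentina, Fernando, Mateo, Soledad.
Valentina is living and takes 1/20.
Fernando is living and takes 1/20.
Mateo is living and takes 1/20.
Soledad is living and takes 1/20.
Elena is living and takes 1/5.
Ramiro is living and takes 1/5.
Ximena predeceased; the 1/5 allotted to Ximena's branch passes to Ximena's issue by representation.
The 1/5 is divided into 4 equal shares of 1/20 among Lucia, Octavio, Ursula, Hugo.
Lucia is living and takes 1/20.
Octavio is living and takes 1/20.
Ursula is living and takes 1/20.
Hugo is living and takes 1/20.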